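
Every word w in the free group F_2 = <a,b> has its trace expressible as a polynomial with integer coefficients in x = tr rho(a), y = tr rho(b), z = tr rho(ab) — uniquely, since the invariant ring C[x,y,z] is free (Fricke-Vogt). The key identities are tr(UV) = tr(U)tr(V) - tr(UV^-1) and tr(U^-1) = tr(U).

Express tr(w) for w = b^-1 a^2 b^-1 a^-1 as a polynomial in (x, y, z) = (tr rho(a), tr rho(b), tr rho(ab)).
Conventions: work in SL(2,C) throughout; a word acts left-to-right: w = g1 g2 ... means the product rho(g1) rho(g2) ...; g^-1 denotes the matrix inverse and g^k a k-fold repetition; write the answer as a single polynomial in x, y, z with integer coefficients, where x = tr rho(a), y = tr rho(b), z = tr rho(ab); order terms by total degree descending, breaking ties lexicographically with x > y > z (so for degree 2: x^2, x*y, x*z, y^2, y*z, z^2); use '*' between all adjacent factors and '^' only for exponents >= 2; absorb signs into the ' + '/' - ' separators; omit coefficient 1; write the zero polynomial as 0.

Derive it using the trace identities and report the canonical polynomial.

use: trace(b^-1 a) = trace(a) * trace(b) - trace(a b) = x*y - z
trace(a^2 b) = trace(a) * trace(b a) - trace(b) = x*z - y
apply: trace(a^2) = trace(a) * trace(a) - trace(1) = x^2 - 2
trace(b a^2 b) = trace(b) * trace(a^2 b) - trace(a^2) = x*y*z - x^2 - y^2 + 2
apply: trace(b a b a) = trace(b a) * trace(b a) - trace(1)   [split at repeated b] = z^2 - 2
apply: trace(b a b) = trace(b) * trace(a b) - trace(a) = y*z - x
trace(b a^2 b a) = trace(a) * trace(b a b a) - trace(b a b) = x*z^2 - y*z - x
trace(a^2 b a^-1 b) = trace(b a^2 b) * trace(a) - trace(b a^2 b a) = x^2*y*z - x^3 - x*y^2 - x*z^2 + y*z + 3*x
apply: trace(a^-1 b^-1 a^2 b) = trace(a^2 b a^-1) * trace(b) - trace(a^2 b a^-1 b) = -x^2*y*z + x^3 + x*y^2 + x*z^2 - 3*x
apply: trace(b^-1 a^2 b^-1 a^-1) = trace(a^-1 b^-1 a^2) * trace(b) - trace(a^-1 b^-1 a^2 b) = x^2*y*z - x^3 - x*z^2 - y*z + 3*x

x^2*y*z - x^3 - x*z^2 - y*z + 3*x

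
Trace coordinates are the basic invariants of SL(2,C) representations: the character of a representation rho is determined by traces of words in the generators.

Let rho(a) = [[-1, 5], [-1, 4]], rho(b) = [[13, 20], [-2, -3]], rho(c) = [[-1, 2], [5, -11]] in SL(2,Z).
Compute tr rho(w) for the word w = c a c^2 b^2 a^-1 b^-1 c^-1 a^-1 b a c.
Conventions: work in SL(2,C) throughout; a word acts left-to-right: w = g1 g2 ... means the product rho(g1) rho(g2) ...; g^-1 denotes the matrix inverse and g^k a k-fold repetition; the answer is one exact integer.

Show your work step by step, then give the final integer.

-2417723202794

rho(c) = [[-1, 2], [5, -11]]
... * rho(a) = [[-1, 5], [-1, 4]]  ->  [[-1, 3], [6, -19]]
... * rho(c) = [[-1, 2], [5, -11]]  ->  [[16, -35], [-101, 221]]
... * rho(c) = [[-1, 2], [5, -11]]  ->  [[-191, 417], [1206, -2633]]
... * rho(b) = [[13, 20], [-2, -3]]  ->  [[-3317, -5071], [20944, 32019]]
... * rho(b) = [[13, 20], [-2, -3]]  ->  [[-32979, -51127], [208234, 322823]]
... * rho(a^-1) = [[4, -5], [1, -1]]  ->  [[-183043, 216022], [1155759, -1363993]]
... * rho(b^-1) = [[-3, -20], [2, 13]]  ->  [[981173, 6469146], [-6195263, -40847089]]
... * rho(c^-1) = [[-11, -2], [-5, -1]]  ->  [[-43138633, -8431492], [272383338, 53237615]]
... * rho(a^-1) = [[4, -5], [1, -1]]  ->  [[-180986024, 224124657], [1142770967, -1415154305]]
... * rho(b) = [[13, 20], [-2, -3]]  ->  [[-2801067626, -4292094451], [17686331181, 27100882255]]
... * rho(a) = [[-1, 5], [-1, 4]]  ->  [[7093162077, -31173715934], [-44787213436, 196835184925]]
... * rho(c) = [[-1, 2], [5, -11]]  ->  [[-162961741747, 357097199428], [1028963138061, -2254761461047]]
tr = -162961741747 + -2254761461047 = -2417723202794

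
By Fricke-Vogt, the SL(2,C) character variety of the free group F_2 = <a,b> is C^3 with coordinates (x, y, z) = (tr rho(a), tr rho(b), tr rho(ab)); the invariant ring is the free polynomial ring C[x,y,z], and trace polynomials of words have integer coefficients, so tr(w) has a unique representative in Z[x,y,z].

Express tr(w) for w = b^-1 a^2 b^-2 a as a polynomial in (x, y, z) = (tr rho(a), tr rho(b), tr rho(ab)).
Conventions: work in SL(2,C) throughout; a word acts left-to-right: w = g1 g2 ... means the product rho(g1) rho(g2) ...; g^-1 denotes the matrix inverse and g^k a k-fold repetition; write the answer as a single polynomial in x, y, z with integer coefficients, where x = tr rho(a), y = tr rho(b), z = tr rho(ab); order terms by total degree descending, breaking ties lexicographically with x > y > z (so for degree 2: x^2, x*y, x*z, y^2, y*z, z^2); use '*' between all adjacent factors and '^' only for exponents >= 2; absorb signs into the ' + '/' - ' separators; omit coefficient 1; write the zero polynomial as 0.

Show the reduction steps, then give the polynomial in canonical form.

tr(a^2) = tr(a) tr(a) - tr(1)   [square of a] = x^2 - 2
tr(a^3) = tr(a) tr(a^2) - tr(a)   [square of a] = x^3 - 3*x
tr(a b a) = tr(a) tr(b a) - tr(b)   [square of a] = x*z - y
tr(a^3 b) = tr(a) tr(a b a) - tr(a b)   [square of a] = x^2*z - x*y - z
tr(a^3 b^-1) = tr(a^3) tr(b) - tr(a^3 b)   [inverse elimination on b] = x^3*y - x^2*z - 2*x*y + z
tr(a^2 b^-2 a) = tr(a^3 b^-1) tr(b) - tr(a^3)   [inverse elimination on b] = x^3*y^2 - x^2*y*z - x^3 - 2*x*y^2 + y*z + 3*x
tr(b a b a) = tr(a b) tr(a b) - tr(1)   [split at a repeated a] = z^2 - 2
tr(b a b) = tr(b) tr(a b) - tr(a)   [square of b] = y*z - x
tr(a b a^2 b) = tr(a) tr(b a b a) - tr(b a b)   [square of a] = x*z^2 - y*z - x
tr(b^-1 a b a^2) = tr(a b a^2) tr(b) - tr(a b a^2 b)   [inverse elimination on b] = x^2*y*z - x*y^2 - x*z^2 + x
tr(a^2 b^-2 a b) = tr(b^-1 a b a^2) tr(b) - tr(b^-1 a b a^2 b)   [inverse elimination on b] = x^2*y^2*z - x*y^3 - x*y*z^2 - x^2*z + 2*x*y + z
tr(b^-1 a^2 b^-2 a) = tr(a^2 b^-2 a) tr(b) - tr(a^2 b^-2 a b)   [inverse elimination on b] = x^3*y^3 - 2*x^2*y^2*z - x^3*y - x*y^3 + x*y*z^2 + x^2*z + y^2*z + x*y - z

x^3*y^3 - 2*x^2*y^2*z - x^3*y - x*y^3 + x*y*z^2 + x^2*z + y^2*z + x*y - z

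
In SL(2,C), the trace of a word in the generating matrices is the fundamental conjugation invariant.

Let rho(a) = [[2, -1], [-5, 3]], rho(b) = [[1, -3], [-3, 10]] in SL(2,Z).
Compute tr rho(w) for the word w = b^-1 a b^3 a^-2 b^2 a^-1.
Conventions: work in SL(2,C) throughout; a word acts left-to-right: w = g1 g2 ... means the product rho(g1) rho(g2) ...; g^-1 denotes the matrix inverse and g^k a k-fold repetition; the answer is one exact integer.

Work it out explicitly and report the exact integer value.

-1682302

rho(b^-1) = [[10, 3], [3, 1]]
... * rho(a) = [[2, -1], [-5, 3]]  ->  [[5, -1], [1, 0]]
... * rho(b) = [[1, -3], [-3, 10]]  ->  [[8, -25], [1, -3]]
... * rho(b) = [[1, -3], [-3, 10]]  ->  [[83, -274], [10, -33]]
... * rho(b) = [[1, -3], [-3, 10]]  ->  [[905, -2989], [109, -360]]
... * rho(a^-1) = [[3, 1], [5, 2]]  ->  [[-12230, -5073], [-1473, -611]]
... * rho(a^-1) = [[3, 1], [5, 2]]  ->  [[-62055, -22376], [-7474, -2695]]
... * rho(b) = [[1, -3], [-3, 10]]  ->  [[5073, -37595], [611, -4528]]
... * rho(b) = [[1, -3], [-3, 10]]  ->  [[117858, -391169], [14195, -47113]]
... * rho(a^-1) = [[3, 1], [5, 2]]  ->  [[-1602271, -664480], [-192980, -80031]]
tr = -1602271 + -80031 = -1682302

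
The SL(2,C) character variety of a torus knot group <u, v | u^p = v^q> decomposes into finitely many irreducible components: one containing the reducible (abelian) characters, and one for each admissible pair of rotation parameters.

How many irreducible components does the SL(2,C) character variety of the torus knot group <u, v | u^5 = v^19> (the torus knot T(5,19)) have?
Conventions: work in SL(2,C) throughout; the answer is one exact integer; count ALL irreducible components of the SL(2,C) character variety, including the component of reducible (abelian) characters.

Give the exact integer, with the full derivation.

37

Gamma = < u, v | u^5 = v^19 > (torus knot T(5,19)); the central element u^5 = v^19 acts as +I or -I in any irreducible SL(2,C) representation.
On an irreducible component, tr(u) is locked at 2*cos(pi*alpha/5) for some alpha in 1..4, and tr(v) at 2*cos(pi*beta/19) for some beta in 1..18.
u^5 = (-1)^alpha I and v^19 = (-1)^beta I must agree, so alpha and beta have equal parity.
Enumerate parity-matched pairs: 2*9 odd-odd plus 2*9 even-even gives 36.
That is 36 components of irreducible characters, and with the reducible (abelian) component the total is 37.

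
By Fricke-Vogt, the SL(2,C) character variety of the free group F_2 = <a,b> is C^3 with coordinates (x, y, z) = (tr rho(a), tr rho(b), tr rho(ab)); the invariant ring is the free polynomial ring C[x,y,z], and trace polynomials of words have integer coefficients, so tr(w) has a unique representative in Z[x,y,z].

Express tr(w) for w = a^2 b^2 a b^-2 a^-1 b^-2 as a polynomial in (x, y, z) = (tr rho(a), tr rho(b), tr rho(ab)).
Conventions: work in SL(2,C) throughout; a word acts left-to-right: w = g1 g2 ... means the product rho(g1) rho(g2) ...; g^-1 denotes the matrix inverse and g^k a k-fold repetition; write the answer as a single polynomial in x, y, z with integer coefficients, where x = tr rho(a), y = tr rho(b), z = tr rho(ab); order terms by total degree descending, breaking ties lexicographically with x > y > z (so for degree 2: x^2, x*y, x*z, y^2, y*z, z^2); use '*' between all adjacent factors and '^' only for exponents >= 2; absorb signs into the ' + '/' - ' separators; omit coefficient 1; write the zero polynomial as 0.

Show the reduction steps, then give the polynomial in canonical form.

x^2*y^4*z^2 - 2*x^3*y^3*z - x*y^5*z - x*y^3*z^3 + x^4*y^2 + x^2*y^4 + x^2*y^2*z^2 + 4*x*y^3*z - 3*x^2*y^2 - x*y*z - x^2 - y^2 + 2

trace(a b a) = trace(a) trace(b a) - trace(b)   [square of a] = x*z - y
trace(a^3 b) = trace(a) trace(a b a) - trace(a b)   [square of a] = x^2*z - x*y - z
trace(a^2) = trace(a) trace(a) - trace(1)   [square of a] = x^2 - 2
trace(a^3) = trace(a) trace(a^2) - trace(a)   [square of a] = x^3 - 3*x
trace(a^2 b^2 a) = trace(b) trace(a^3 b) - trace(a^3)   [square of b] = x^2*y*z - x^3 - x*y^2 - y*z + 3*x
trace(b a b a) = trace(a b) trace(a b) - trace(1)   [split at a repeated a] = z^2 - 2
trace(b a b) = trace(b) trace(a b) - trace(a)   [square of b] = y*z - x
trace(a b a^2 b) = trace(a) trace(b a b a) - trace(b a b)   [square of a] = x*z^2 - y*z - x
next, trace(a^2 b^2 a b) = trace(b) trace(a b a^2 b) - trace(a b a^2)   [square of b] = x*y*z^2 - x^2*z - y^2*z + z
next, trace(a^2 b^2 a b^-1) = trace(a^2 b^2 a) trace(b) - trace(a^2 b^2 a b)   [inverse elimination on b] = x^2*y^2*z - x^3*y - x*y^3 - x*y*z^2 + x^2*z + 3*x*y - z
and trace(b^-1 a^2 b^2 a b^-1) = trace(a^2 b^2 a b^-1) trace(b) - trace(a^2 b^2 a)   [inverse elimination on b] = x^2*y^3*z - x^3*y^2 - x*y^4 - x*y^2*z^2 + x^3 + 4*x*y^2 - 3*x
trace(b^-2 a^2 b^2 a b^-1) = trace(b^-1 a^2 b^2 a b^-1) trace(b) - trace(b^-1 a^2 b^2 a)   [inverse elimination on b] = x^2*y^4*z - x^3*y^3 - x*y^5 - x*y^3*z^2 - x^2*y^2*z + 2*x^3*y + 5*x*y^3 + x*y*z^2 - x^2*z - 6*x*y + z
trace(b^-2 a^2 b^2 a b^-2) = trace(b^-2 a^2 b^2 a b^-1) trace(b) - trace(b^-2 a^2 b^2 a)   [inverse elimination on b] = x^2*y^5*z - x^3*y^4 - x*y^6 - x*y^4*z^2 - 2*x^2*y^3*z + 3*x^3*y^2 + 6*x*y^4 + 2*x*y^2*z^2 - x^2*y*z - x^3 - 10*x*y^2 + y*z + 3*x
next, trace(a b^2 a) = trace(b) trace(a^2 b) - trace(a^2)   [square of b] = x*y*z - x^2 - y^2 + 2
and trace(a^2 b^2 a^2) = trace(a) trace(a b^2 a^2) - trace(a b^2 a)   [square of a] = x^3*y*z - x^4 - x^2*y^2 - 2*x*y*z + 4*x^2 + y^2 - 2
and trace(b^2 a^2 b a) = trace(b) trace(a^2 b a b) - trace(a^2 b a)   [square of b] = x*y*z^2 - x^2*z - y^2*z + z
next, trace(b^2 a^2 b) = trace(b) trace(b a^2 b) - trace(b a^2)   [square of b] = x*y^2*z - x^2*y - y^3 - x*z + 3*y
trace(a^2 b^2 a^2 b) = trace(a) trace(b^2 a^2 b a) - trace(b^2 a^2 b)   [square of a] = x^2*y*z^2 - x^3*z - 2*x*y^2*z + x^2*y + y^3 + 2*x*z - 3*y
trace(b^-1 a^2 b^2 a^2) = trace(a^2 b^2 a^2) trace(b) - trace(a^2 b^2 a^2 b)   [inverse elimination on b] = x^3*y^2*z - x^4*y - x^2*y^3 - x^2*y*z^2 + x^3*z + 3*x^2*y - 2*x*z + y
and trace(a b^-2 a^2 b^2 a) = trace(b^-1 a^2 b^2 a^2) trace(b) - trace(b^-1 a^2 b^2 a^2 b)   [inverse elimination on b] = x^3*y^3*z - x^4*y^2 - x^2*y^4 - x^2*y^2*z^2 + x^4 + 4*x^2*y^2 - 4*x^2 + 2
and trace(b^2 a b a) = trace(b) trace(a b a b) - trace(a b a)   [square of b] = y*z^2 - x*z - y
next, trace(a^2 b^2 a b a) = trace(a) trace(b^2 a b a^2) - trace(b^2 a b a)   [square of a] = x^2*y*z^2 - x^3*z - x*y^2*z - y*z^2 + 2*x*z + y
trace(a b a b a b) = trace(b a b a) trace(b a) - trace(a b)   [split at a repeated b] = z^3 - 3*z
next, trace(b^2 a b a b a) = trace(b) trace(a b a b a b) - trace(a b a b a)   [square of b] = y*z^3 - x*z^2 - 2*y*z + x
and trace(b^2 a b a b) = trace(b) trace(b a b a b) - trace(b a b a)   [square of b] = y^2*z^2 - x*y*z - y^2 - z^2 + 2
next, trace(a^2 b^2 a b a b) = trace(a) trace(b^2 a b a b a) - trace(b^2 a b a b)   [square of a] = x*y*z^3 - x^2*z^2 - y^2*z^2 - x*y*z + x^2 + y^2 + z^2 - 2
trace(b^-1 a^2 b^2 a b a) = trace(a^2 b^2 a b a) trace(b) - trace(a^2 b^2 a b a b)   [inverse elimination on b] = x^2*y^2*z^2 - x^3*y*z - x*y^3*z - x*y*z^3 + x^2*z^2 + 3*x*y*z - x^2 - z^2 + 2
trace(a b^-2 a^2 b^2 a b) = trace(b^-1 a^2 b^2 a b a) trace(b) - trace(b^-1 a^2 b^2 a b a b)   [inverse elimination on b] = x^2*y^3*z^2 - x^3*y^2*z - x*y^4*z - x*y^2*z^3 + x^3*z + 4*x*y^2*z - x^2*y - 2*x*z + y
trace(b^-1 a b^-2 a^2 b^2 a) = trace(a b^-2 a^2 b^2 a) trace(b) - trace(a b^-2 a^2 b^2 a b)   [inverse elimination on b] = x^3*y^4*z - x^4*y^3 - x^2*y^5 - 2*x^2*y^3*z^2 + x^3*y^2*z + x*y^4*z + x*y^2*z^3 + x^4*y + 4*x^2*y^3 - x^3*z - 4*x*y^2*z - 3*x^2*y + 2*x*z + y
trace(b^-2 a^2 b^2 a b^-2 a) = trace(b^-1 a b^-2 a^2 b^2 a) trace(b) - trace(b^-1 a b^-2 a^2 b^2 a b)   [inverse elimination on b] = x^3*y^5*z - x^4*y^4 - x^2*y^6 - 2*x^2*y^4*z^2 + x*y^5*z + x*y^3*z^3 + 2*x^4*y^2 + 5*x^2*y^4 + x^2*y^2*z^2 - x^3*y*z - 4*x*y^3*z - x^4 - 7*x^2*y^2 + 2*x*y*z + 4*x^2 + y^2 - 2
and trace(a^2 b^2 a b^-2 a^-1 b^-2) = trace(b^-2 a^2 b^2 a b^-2) trace(a) - trace(b^-2 a^2 b^2 a b^-2 a)   [inverse elimination on a] = x^2*y^4*z^2 - 2*x^3*y^3*z - x*y^5*z - x*y^3*z^3 + x^4*y^2 + x^2*y^4 + x^2*y^2*z^2 + 4*x*y^3*z - 3*x^2*y^2 - x*y*z - x^2 - y^2 + 2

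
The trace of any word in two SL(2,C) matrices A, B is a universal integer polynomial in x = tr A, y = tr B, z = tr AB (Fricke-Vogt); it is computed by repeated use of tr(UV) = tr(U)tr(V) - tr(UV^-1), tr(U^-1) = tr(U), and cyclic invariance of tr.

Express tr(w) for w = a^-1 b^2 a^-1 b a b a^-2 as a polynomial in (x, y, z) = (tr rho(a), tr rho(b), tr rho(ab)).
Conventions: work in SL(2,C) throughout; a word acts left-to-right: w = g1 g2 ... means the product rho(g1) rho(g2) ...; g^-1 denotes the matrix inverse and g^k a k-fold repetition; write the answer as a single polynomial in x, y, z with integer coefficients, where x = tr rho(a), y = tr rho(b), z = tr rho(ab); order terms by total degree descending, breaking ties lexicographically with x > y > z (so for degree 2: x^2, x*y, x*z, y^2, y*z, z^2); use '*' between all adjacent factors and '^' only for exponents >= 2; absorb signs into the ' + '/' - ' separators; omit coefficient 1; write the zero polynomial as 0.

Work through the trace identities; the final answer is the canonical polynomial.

tr(b a b) = tr(b) tr(a b) - tr(a) = y*z - x
tr(b a b^2) = tr(b) tr(b a b) - tr(b a) = y^2*z - x*y - z
tr(b^3 a b) = tr(b) tr(b a b^2) - tr(b a b) = y^3*z - x*y^2 - 2*y*z + x
tr(a b a b) = tr(a b) tr(a b) - tr(1)   [split at repeated a] = z^2 - 2
tr(a b a) = tr(a) tr(b a) - tr(b) = x*z - y
tr(b a b a b) = tr(b) tr(a b a b) - tr(a b a) = y*z^2 - x*z - y
tr(b^3 a b a) = tr(b) tr(b a b a b) - tr(b a b a) = y^2*z^2 - x*y*z - y^2 - z^2 + 2
tr(a^-1 b^3 a b) = tr(b^3 a b) tr(a) - tr(b^3 a b a) = x*y^3*z - x^2*y^2 - y^2*z^2 - x*y*z + x^2 + y^2 + z^2 - 2
tr(b a b a^-2 b^2) = tr(a^-1 b^3 a b) tr(a) - tr(a^-1 b^3 a b a) = x^2*y^3*z - x^3*y^2 - x*y^2*z^2 - x^2*y*z - y^3*z + x^3 + 2*x*y^2 + x*z^2 + 2*y*z - 3*x
tr(a b a b a b) = tr(a b) tr(a b a b) - tr(a^-1 b^-1)   [split at repeated a] = z^3 - 3*z
tr(a b a b a) = tr(a) tr(b a b a) - tr(b a b) = x*z^2 - y*z - x
tr(b^2 a b a b a) = tr(b) tr(a b a b a b) - tr(a b a b a) = y*z^3 - x*z^2 - 2*y*z + x
tr(a^-1 b^2 a b a b) = tr(b^2 a b a b) tr(a) - tr(b^2 a b a b a) = x*y^2*z^2 - x^2*y*z - y*z^3 - x*y^2 + 2*y*z + x
tr(b a b a^-2 b^2 a) = tr(a^-1 b^2 a b a b) tr(a) - tr(a^-1 b^2 a b a b a) = x^2*y^2*z^2 - x^3*y*z - x*y*z^3 - x^2*y^2 - y^2*z^2 + 3*x*y*z + x^2 + y^2 + z^2 - 2
tr(a^-2 b^2 a^-1 b a b) = tr(b a b a^-2 b^2) tr(a) - tr(b a b a^-2 b^2 a) = x^3*y^3*z - x^4*y^2 - 2*x^2*y^2*z^2 - x*y^3*z + x*y*z^3 + x^4 + 3*x^2*y^2 + x^2*z^2 + y^2*z^2 - x*y*z - 4*x^2 - y^2 - z^2 + 2
tr(a^-1 b^2 a^-1 b a b) = tr(b a b a^-1 b^2) tr(a) - tr(b a b a^-1 b^2 a) = x^2*y^3*z - x^3*y^2 - 2*x*y^2*z^2 + y*z^3 + x^3 + 2*x*y^2 + x*z^2 - 2*y*z - 3*x
tr(a^-1 b^2 a^-1 b a b a^-2) = tr(a^-2 b^2 a^-1 b a b) tr(a) - tr(a^-2 b^2 a^-1 b a b a) = x^4*y^3*z - x^5*y^2 - 2*x^3*y^2*z^2 - 2*x^2*y^3*z + x^2*y*z^3 + x^5 + 4*x^3*y^2 + x^3*z^2 + 3*x*y^2*z^2 - x^2*y*z - y*z^3 - 5*x^3 - 3*x*y^2 - 2*x*z^2 + 2*y*z + 5*x

x^4*y^3*z - x^5*y^2 - 2*x^3*y^2*z^2 - 2*x^2*y^3*z + x^2*y*z^3 + x^5 + 4*x^3*y^2 + x^3*z^2 + 3*x*y^2*z^2 - x^2*y*z - y*z^3 - 5*x^3 - 3*x*y^2 - 2*x*z^2 + 2*y*z + 5*x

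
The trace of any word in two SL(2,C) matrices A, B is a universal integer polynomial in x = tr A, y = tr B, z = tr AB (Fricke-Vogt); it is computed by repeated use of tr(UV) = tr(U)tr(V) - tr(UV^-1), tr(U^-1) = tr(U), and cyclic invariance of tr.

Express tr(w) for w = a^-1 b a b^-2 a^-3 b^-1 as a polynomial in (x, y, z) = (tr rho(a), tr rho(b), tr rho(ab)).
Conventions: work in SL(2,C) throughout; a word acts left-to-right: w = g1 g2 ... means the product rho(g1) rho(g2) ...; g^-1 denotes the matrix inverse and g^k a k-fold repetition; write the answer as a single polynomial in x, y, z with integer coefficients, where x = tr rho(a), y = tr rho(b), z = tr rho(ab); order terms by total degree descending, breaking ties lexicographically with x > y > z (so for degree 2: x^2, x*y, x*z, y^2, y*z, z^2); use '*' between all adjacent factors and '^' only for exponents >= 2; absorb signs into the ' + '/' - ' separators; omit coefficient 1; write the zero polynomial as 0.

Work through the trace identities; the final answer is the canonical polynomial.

-x^3*y^2*z^2 + x^4*y*z + 2*x^2*y^3*z + x^2*y*z^3 - x^3*y^2 - x*y^4 - 5*x^2*y*z - y^3*z - y*z^3 + 4*x*y^2 + x*z^2 + 3*y*z - x

trace(a^-1 b) = trace(b) * trace(a) - trace(b a)  (eliminate a^-1) = x*y - z
trace(a^-2 b) = trace(a^-1 b) * trace(a) - trace(a^-1 b a)  (eliminate a^-1) = x^2*y - x*z - y
trace(b a b) = trace(b) * trace(a b) - trace(a)  (reduce the b square) = y*z - x
trace(b a b a) = trace(b a) * trace(b a) - trace(1)  (split on b) = z^2 - 2
trace(b a b a^-1) = trace(b a b) * trace(a) - trace(b a b a)  (eliminate a^-1) = x*y*z - x^2 - z^2 + 2
trace(a^-2 b a b) = trace(b a b a^-1) * trace(a) - trace(b a b)  (eliminate a^-1) = x^2*y*z - x^3 - x*z^2 - y*z + 3*x
trace(a^-3 b a b) = trace(a^-2 b a b) * trace(a) - trace(a^-2 b a b a)  (eliminate a^-1) = x^3*y*z - x^4 - x^2*z^2 - 2*x*y*z + 4*x^2 + z^2 - 2
trace(a^-1 b a b^-1 a^-2) = trace(a^-3 b a) * trace(b) - trace(a^-3 b a b)  (eliminate b^-1) = -x^3*y*z + x^4 + x^2*y^2 + x^2*z^2 + x*y*z - 4*x^2 - y^2 - z^2 + 2
trace(b^2) = trace(b) * trace(b) - trace(1)  (reduce the b square) = y^2 - 2
trace(a b^2 a) = trace(a) * trace(b^2 a) - trace(b^2)  (reduce the a square) = x*y*z - x^2 - y^2 + 2
trace(a b a) = trace(a) * trace(b a) - trace(b)  (reduce the a square) = x*z - y
trace(a b^2 a b) = trace(b) * trace(a b a b) - trace(a b a)  (reduce the b square) = y*z^2 - x*z - y
trace(b^2 a b^-1 a) = trace(a b^2 a) * trace(b) - trace(a b^2 a b)  (eliminate b^-1) = x*y^2*z - x^2*y - y^3 - y*z^2 + x*z + 3*y
trace(a^-1 b^2 a b^-1) = trace(b^2 a b^-1) * trace(a) - trace(b^2 a b^-1 a)  (eliminate a^-1) = -x*y^2*z + x^2*y + y^3 + y*z^2 - 3*y
trace(b a b^-1 a^-2 b) = trace(a^-1 b^2 a b^-1) * trace(a) - trace(a^-1 b^2 a b^-1 a)  (eliminate a^-1) = -x^2*y^2*z + x^3*y + x*y^3 + x*y*z^2 - 3*x*y - z
trace(b a b a b a) = trace(b a b a) * trace(b a) - trace(a b)  (split on b) = z^3 - 3*z
trace(b a b a b a^-1) = trace(b a b a b) * trace(a) - trace(b a b a b a)  (eliminate a^-1) = x*y*z^2 - x^2*z - z^3 - x*y + 3*z
trace(a^-2 b a b a b) = trace(b a b a b a^-1) * trace(a) - trace(b a b a b)  (eliminate a^-1) = x^2*y*z^2 - x^3*z - x*z^3 - x^2*y - y*z^2 + 4*x*z + y
trace(b a b^-1 a^-2 b a) = trace(a^-2 b a b a) * trace(b) - trace(a^-2 b a b a b)  (eliminate b^-1) = -x^2*y*z^2 + x^3*z + x*y^2*z + x*z^3 - 4*x*z + y
trace(a^-1 b a b^-1 a^-2 b) = trace(b a b^-1 a^-2 b) * trace(a) - trace(b a b^-1 a^-2 b a)  (eliminate a^-1) = -x^3*y^2*z + x^4*y + x^2*y^3 + 2*x^2*y*z^2 - x^3*z - x*y^2*z - x*z^3 - 3*x^2*y + 3*x*z - y
trace(b^-1 a^-2 b^-1 a^-1 b a) = trace(a^-1 b a b^-1 a^-2) * trace(b) - trace(a^-1 b a b^-1 a^-2 b)  (eliminate b^-1) = -x^2*y*z^2 + x^3*z + 2*x*y^2*z + x*z^3 - x^2*y - y^3 - y*z^2 - 3*x*z + 3*y
trace(b a^-1 b^-1 a) = trace(a b a^-1) * trace(b) - trace(a b a^-1 b)  (eliminate b^-1) = -x*y*z + x^2 + y^2 + z^2 - 2
trace(a^-1 b^-1 a^-1 b) = trace(b a^-1 b^-1) * trace(a) - trace(b a^-1 b^-1 a)  (eliminate a^-1) = x*y*z - y^2 - z^2 + 2
trace(a^-2 b^-1 a^-1 b a b^-2) = trace(b^-1 a^-2 b^-1 a^-1 b a) * trace(b) - trace(b^-1 a^-2 b^-1 a^-1 b a b)  (eliminate b^-1) = -x^2*y^2*z^2 + x^3*y*z + 2*x*y^3*z + x*y*z^3 - x^2*y^2 - y^4 - y^2*z^2 - 4*x*y*z + 4*y^2 + z^2 - 2
trace(a b^-2) = trace(a b^-1) * trace(b) - trace(a)  (eliminate b^-1) = x*y^2 - y*z - x
trace(a b a b^-2) = trace(b^-1 a b a) * trace(b) - trace(b^-1 a b a b)  (eliminate b^-1) = x*y^2*z - y^3 - y*z^2 - x*z + 3*y
trace(b a b^-3 a) = trace(a b a b^-2) * trace(b) - trace(a b a b^-1)  (eliminate b^-1) = x*y^3*z - y^4 - y^2*z^2 - 2*x*y*z + 4*y^2 + z^2 - 2
trace(b^-1 a^-1 b a b^-2) = trace(b a b^-3) * trace(a) - trace(b a b^-3 a)  (eliminate a^-1) = -x*y^3*z + x^2*y^2 + y^4 + y^2*z^2 + x*y*z - x^2 - 4*y^2 - z^2 + 2
trace(b a b^-2 a b) = trace(a b^2 a b^-1) * trace(b) - trace(a b^2 a)  (eliminate b^-1) = x*y^3*z - x^2*y^2 - y^4 - y^2*z^2 + x^2 + 4*y^2 - 2
trace(a b a b a) = trace(a) * trace(b a b a) - trace(b a b)  (reduce the a square) = x*z^2 - y*z - x
trace(b^-1 a b a b a) = trace(a b a b a) * trace(b) - trace(a b a b a b)  (eliminate b^-1) = x*y*z^2 - y^2*z - z^3 - x*y + 3*z
trace(b a b^-2 a b a) = trace(b^-1 a b a b a) * trace(b) - trace(b^-1 a b a b a b)  (eliminate b^-1) = x*y^2*z^2 - y^3*z - y*z^3 - x*y^2 - x*z^2 + 4*y*z + x
trace(a^-1 b a b^-2 a b) = trace(b a b^-2 a b) * trace(a) - trace(b a b^-2 a b a)  (eliminate a^-1) = x^2*y^3*z - x^3*y^2 - x*y^4 - 2*x*y^2*z^2 + y^3*z + y*z^3 + x^3 + 5*x*y^2 + x*z^2 - 4*y*z - 3*x
trace(b^-1 a^-1 b a b^-2 a) = trace(a^-1 b a b^-2 a) * trace(b) - trace(a^-1 b a b^-2 a b)  (eliminate b^-1) = -x^2*y^3*z + x^3*y^2 + x*y^4 + 2*x*y^2*z^2 - y^3*z - y*z^3 - x^3 - 4*x*y^2 - x*z^2 + 3*y*z + 3*x
trace(a^-1 b^-1 a^-1 b a b^-2) = trace(b^-1 a^-1 b a b^-2) * trace(a) - trace(b^-1 a^-1 b a b^-2 a)  (eliminate a^-1) = -x*y^2*z^2 + x^2*y*z + y^3*z + y*z^3 - 3*y*z - x
trace(a^-1 b a b^-2 a^-3 b^-1) = trace(a^-2 b^-1 a^-1 b a b^-2) * trace(a) - trace(a^-2 b^-1 a^-1 b a b^-2 a)  (eliminate a^-1) = -x^3*y^2*z^2 + x^4*y*z + 2*x^2*y^3*z + x^2*y*z^3 - x^3*y^2 - x*y^4 - 5*x^2*y*z - y^3*z - y*z^3 + 4*x*y^2 + x*z^2 + 3*y*z - x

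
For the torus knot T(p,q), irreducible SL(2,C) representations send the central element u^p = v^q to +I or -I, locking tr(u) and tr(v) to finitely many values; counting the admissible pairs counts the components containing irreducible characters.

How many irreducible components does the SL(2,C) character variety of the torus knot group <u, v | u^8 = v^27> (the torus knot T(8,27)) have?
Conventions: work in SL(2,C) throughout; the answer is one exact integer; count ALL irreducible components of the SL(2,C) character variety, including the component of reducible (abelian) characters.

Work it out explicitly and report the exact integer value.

92

For T(8,27): irreducibility forces the central element u^8 = v^27 to one of +I, -I.
So on each irreducible component the traces are pinned: tr(u) = 2*cos(pi*alpha/8) with 1 <= alpha <= 7, tr(v) = 2*cos(pi*beta/27) with 1 <= beta <= 26.
The two central values (-1)^alpha I and (-1)^beta I must be the same matrix, so alpha and beta share a parity.
count pairs: odd alpha (4 choices) x odd beta (13), plus even alpha (3) x even beta (13): 4*13 + 3*13 = 91.
That is 91 components of irreducible characters, and with the reducible (abelian) component the total is 92.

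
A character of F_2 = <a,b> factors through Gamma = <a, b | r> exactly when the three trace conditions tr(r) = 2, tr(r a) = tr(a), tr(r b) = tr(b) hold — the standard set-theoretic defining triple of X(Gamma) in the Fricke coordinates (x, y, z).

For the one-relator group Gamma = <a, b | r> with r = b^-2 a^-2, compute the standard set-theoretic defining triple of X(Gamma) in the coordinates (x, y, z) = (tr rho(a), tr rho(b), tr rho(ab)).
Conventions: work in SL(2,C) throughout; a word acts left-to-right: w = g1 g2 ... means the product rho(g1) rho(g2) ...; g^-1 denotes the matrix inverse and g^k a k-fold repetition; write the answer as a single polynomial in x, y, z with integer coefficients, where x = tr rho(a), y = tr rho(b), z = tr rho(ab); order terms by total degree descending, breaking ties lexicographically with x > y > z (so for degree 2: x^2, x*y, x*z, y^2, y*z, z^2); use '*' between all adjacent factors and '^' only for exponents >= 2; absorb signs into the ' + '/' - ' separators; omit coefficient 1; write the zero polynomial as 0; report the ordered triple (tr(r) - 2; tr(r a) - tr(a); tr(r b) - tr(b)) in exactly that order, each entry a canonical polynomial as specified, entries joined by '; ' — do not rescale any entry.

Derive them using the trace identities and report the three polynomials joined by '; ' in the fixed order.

trace(a^-1) = trace(a) = x
trace(a^-2) = trace(a^-1) * trace(a) - trace(1) = x^2 - 2
so trace(b a^-1) = trace(b) * trace(a) - trace(b a) = x*y - z
trace(a^-2 b) = trace(b a^-1) * trace(a) - trace(b) = x^2*y - x*z - y
trace(a^-2 b^-1) = trace(a^-2) * trace(b) - trace(a^-2 b) = x*z - y
reduce: trace(b^-2 a^-2) = trace(a^-2 b^-1) * trace(b) - trace(a^-2) = x*y*z - x^2 - y^2 + 2
so trace(b^-2 a^-1) = trace(a^-1 b^-1) * trace(b) - trace(a^-1)   [inverse elimination on b] = y*z - x
assemble the triple (trace(r) - 2; trace(r a) - x; trace(r b) - y)

x*y*z - x^2 - y^2; y*z - 2*x; x*z - 2*y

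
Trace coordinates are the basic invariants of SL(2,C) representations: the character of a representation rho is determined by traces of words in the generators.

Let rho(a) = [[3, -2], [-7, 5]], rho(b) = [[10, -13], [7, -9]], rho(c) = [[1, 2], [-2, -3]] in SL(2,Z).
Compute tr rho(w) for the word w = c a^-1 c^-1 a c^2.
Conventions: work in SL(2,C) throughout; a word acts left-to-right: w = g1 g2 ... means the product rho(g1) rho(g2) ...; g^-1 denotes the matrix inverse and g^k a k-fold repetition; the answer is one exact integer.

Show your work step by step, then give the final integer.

590

rho(c) = [[1, 2], [-2, -3]]
... * rho(a^-1) = [[5, 2], [7, 3]]  ->  [[19, 8], [-31, -13]]
... * rho(c^-1) = [[-3, -2], [2, 1]]  ->  [[-41, -30], [67, 49]]
... * rho(a) = [[3, -2], [-7, 5]]  ->  [[87, -68], [-142, 111]]
... * rho(c) = [[1, 2], [-2, -3]]  ->  [[223, 378], [-364, -617]]
... * rho(c) = [[1, 2], [-2, -3]]  ->  [[-533, -688], [870, 1123]]
tr = -533 + 1123 = 590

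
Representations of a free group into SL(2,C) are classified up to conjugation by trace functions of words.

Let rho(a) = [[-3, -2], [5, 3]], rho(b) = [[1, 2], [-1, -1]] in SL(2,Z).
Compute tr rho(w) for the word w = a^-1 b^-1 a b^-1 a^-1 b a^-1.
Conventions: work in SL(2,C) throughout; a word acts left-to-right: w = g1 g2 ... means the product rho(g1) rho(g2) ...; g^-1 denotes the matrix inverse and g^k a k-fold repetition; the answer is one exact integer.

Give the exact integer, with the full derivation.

rho(a^-1) = [[3, 2], [-5, -3]]
... * rho(b^-1) = [[-1, -2], [1, 1]]  ->  [[-1, -4], [2, 7]]
... * rho(a) = [[-3, -2], [5, 3]]  ->  [[-17, -10], [29, 17]]
... * rho(b^-1) = [[-1, -2], [1, 1]]  ->  [[7, 24], [-12, -41]]
... * rho(a^-1) = [[3, 2], [-5, -3]]  ->  [[-99, -58], [169, 99]]
... * rho(b) = [[1, 2], [-1, -1]]  ->  [[-41, -140], [70, 239]]
... * rho(a^-1) = [[3, 2], [-5, -3]]  ->  [[577, 338], [-985, -577]]
tr = 577 + -577 = 0

0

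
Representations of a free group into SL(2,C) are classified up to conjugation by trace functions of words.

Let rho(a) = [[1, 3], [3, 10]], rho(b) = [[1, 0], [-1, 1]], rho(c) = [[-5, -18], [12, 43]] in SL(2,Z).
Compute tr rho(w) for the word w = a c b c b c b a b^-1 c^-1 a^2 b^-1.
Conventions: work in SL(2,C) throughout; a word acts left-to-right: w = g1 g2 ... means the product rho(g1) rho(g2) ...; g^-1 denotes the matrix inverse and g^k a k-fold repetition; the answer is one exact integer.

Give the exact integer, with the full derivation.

43761425480

rho(a) = [[1, 3], [3, 10]]
... * rho(c) = [[-5, -18], [12, 43]]  ->  [[31, 111], [105, 376]]
... * rho(b) = [[1, 0], [-1, 1]]  ->  [[-80, 111], [-271, 376]]
... * rho(c) = [[-5, -18], [12, 43]]  ->  [[1732, 6213], [5867, 21046]]
... * rho(b) = [[1, 0], [-1, 1]]  ->  [[-4481, 6213], [-15179, 21046]]
... * rho(c) = [[-5, -18], [12, 43]]  ->  [[96961, 347817], [328447, 1178200]]
... * rho(b) = [[1, 0], [-1, 1]]  ->  [[-250856, 347817], [-849753, 1178200]]
... * rho(a) = [[1, 3], [3, 10]]  ->  [[792595, 2725602], [2684847, 9232741]]
... * rho(b^-1) = [[1, 0], [1, 1]]  ->  [[3518197, 2725602], [11917588, 9232741]]
... * rho(c^-1) = [[43, 18], [-12, -5]]  ->  [[118575247, 49699536], [401663392, 168352879]]
... * rho(a) = [[1, 3], [3, 10]]  ->  [[267673855, 852721101], [906722029, 2888518966]]
... * rho(a) = [[1, 3], [3, 10]]  ->  [[2825837158, 9330232575], [9572278927, 31605355747]]
... * rho(b^-1) = [[1, 0], [1, 1]]  ->  [[12156069733, 9330232575], [41177634674, 31605355747]]
tr = 12156069733 + 31605355747 = 43761425480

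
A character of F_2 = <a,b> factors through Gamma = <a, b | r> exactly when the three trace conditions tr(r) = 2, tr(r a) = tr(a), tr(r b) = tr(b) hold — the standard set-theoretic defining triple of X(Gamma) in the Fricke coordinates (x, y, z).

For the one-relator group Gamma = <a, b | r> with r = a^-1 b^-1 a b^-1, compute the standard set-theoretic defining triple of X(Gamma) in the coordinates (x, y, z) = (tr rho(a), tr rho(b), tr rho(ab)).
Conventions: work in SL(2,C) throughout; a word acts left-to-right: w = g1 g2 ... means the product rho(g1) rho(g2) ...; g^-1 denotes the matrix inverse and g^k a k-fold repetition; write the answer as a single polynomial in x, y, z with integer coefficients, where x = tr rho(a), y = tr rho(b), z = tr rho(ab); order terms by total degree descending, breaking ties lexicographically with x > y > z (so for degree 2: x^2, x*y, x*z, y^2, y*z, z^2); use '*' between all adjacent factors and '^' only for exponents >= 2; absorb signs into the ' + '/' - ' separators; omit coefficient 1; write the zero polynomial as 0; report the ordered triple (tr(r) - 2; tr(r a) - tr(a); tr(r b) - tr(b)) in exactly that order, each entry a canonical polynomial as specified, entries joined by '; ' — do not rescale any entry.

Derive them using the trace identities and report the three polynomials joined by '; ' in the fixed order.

x*y*z - x^2 - z^2; x*y^2 - y*z - 2*x; 0

use: trace(b^-1) = trace(b) = y
trace(b a b) = trace(b)*trace(a b) - trace(a) = y*z - x
trace(b a b a) = trace(b a)*trace(b a) - trace(1)   [split at repeated b] = z^2 - 2
apply: trace(a b a^-1 b) = trace(b a b)*trace(a) - trace(b a b a) = x*y*z - x^2 - z^2 + 2
trace(a^-1 b^-1 a b) = trace(a b a^-1)*trace(b) - trace(a b a^-1 b) = -x*y*z + x^2 + y^2 + z^2 - 2
trace(a^-1 b^-1 a b^-1) = trace(a^-1 b^-1 a)*trace(b) - trace(a^-1 b^-1 a b) = x*y*z - x^2 - z^2 + 2
trace(b^-1 a) = trace(a)*trace(b) - trace(a b)   [inverse elimination on b] = x*y - z
trace(b^-1 a b^-1) = trace(b^-1 a)*trace(b) - trace(b^-1 a b)   [inverse elimination on b] = x*y^2 - y*z - x
assemble the triple (trace(r) - 2; trace(r a) - x; trace(r b) - y)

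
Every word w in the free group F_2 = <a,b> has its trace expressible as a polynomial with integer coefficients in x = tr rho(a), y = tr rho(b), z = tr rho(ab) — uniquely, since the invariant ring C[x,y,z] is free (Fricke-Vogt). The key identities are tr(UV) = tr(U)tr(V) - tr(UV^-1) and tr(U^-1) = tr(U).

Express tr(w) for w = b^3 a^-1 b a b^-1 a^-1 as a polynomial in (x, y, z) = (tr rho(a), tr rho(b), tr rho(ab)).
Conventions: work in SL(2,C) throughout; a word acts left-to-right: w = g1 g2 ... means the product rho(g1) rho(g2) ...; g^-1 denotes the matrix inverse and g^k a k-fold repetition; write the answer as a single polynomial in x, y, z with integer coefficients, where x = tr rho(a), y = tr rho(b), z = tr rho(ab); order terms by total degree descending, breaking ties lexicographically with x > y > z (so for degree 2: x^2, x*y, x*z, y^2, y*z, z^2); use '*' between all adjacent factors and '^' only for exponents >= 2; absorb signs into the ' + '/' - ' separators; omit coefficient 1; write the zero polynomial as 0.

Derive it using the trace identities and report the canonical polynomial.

and trace(b^2) = trace(b) trace(b) - trace(1)   [square of b] = y^2 - 2
trace(b^3) = trace(b) trace(b^2) - trace(b)   [square of b] = y^3 - 3*y
trace(b^4) = trace(b) trace(b^3) - trace(b^2)   [square of b] = y^4 - 4*y^2 + 2
trace(a b^2) = trace(b) trace(a b) - trace(a)   [square of b] = y*z - x
trace(b a b^2) = trace(b) trace(a b^2) - trace(a b)   [square of b] = y^2*z - x*y - z
next, trace(b^3 a b) = trace(b) trace(b a b^2) - trace(b a b)   [square of b] = y^3*z - x*y^2 - 2*y*z + x
next, trace(b^4 a b) = trace(b) trace(b^3 a b) - trace(b^3 a)   [square of b] = y^4*z - x*y^3 - 3*y^2*z + 2*x*y + z
next, trace(a b a b) = trace(b a) trace(b a) - trace(1)   [split at a repeated b] = z^2 - 2
trace(a b a) = trace(a) trace(b a) - trace(b)   [square of a] = x*z - y
next, trace(a b a b^2) = trace(b) trace(a b a b) - trace(a b a)   [square of b] = y*z^2 - x*z - y
trace(b a b a b^2) = trace(b) trace(a b a b^2) - trace(a b a b)   [square of b] = y^2*z^2 - x*y*z - y^2 - z^2 + 2
trace(b^4 a b a) = trace(b) trace(b a b a b^2) - trace(b a b a b)   [square of b] = y^3*z^2 - x*y^2*z - y^3 - 2*y*z^2 + x*z + 3*y
and trace(a^-1 b^4 a b) = trace(b^4 a b) trace(a) - trace(b^4 a b a)   [inverse elimination on a] = x*y^4*z - x^2*y^3 - y^3*z^2 - 2*x*y^2*z + 2*x^2*y + y^3 + 2*y*z^2 - 3*y
trace(b a b^-1 a^-1 b^3) = trace(a^-1 b^4 a) trace(b) - trace(a^-1 b^4 a b)   [inverse elimination on b] = -x*y^4*z + x^2*y^3 + y^5 + y^3*z^2 + 2*x*y^2*z - 2*x^2*y - 5*y^3 - 2*y*z^2 + 5*y
and trace(a b a b a b) = trace(a b) trace(a b a b) - trace(a^-1 b^-1)   [split at a repeated a] = z^3 - 3*z
trace(a b a b a) = trace(a) trace(b a b a) - trace(b a b)   [square of a] = x*z^2 - y*z - x
trace(b a b a b a b) = trace(b) trace(a b a b a b) - trace(a b a b a)   [square of b] = y*z^3 - x*z^2 - 2*y*z + x
trace(b^3 a b a b a) = trace(b) trace(b a b a b a b) - trace(b a b a b a)   [square of b] = y^2*z^3 - x*y*z^2 - 2*y^2*z - z^3 + x*y + 3*z
and trace(a^-1 b^3 a b a b) = trace(b^3 a b a b) trace(a) - trace(b^3 a b a b a)   [inverse elimination on a] = x*y^3*z^2 - x^2*y^2*z - y^2*z^3 - x*y^3 - x*y*z^2 + x^2*z + 2*y^2*z + z^3 + 2*x*y - 3*z
next, trace(b a b^-1 a^-1 b^3 a) = trace(a^-1 b^3 a b a) trace(b) - trace(a^-1 b^3 a b a b)   [inverse elimination on b] = -x*y^3*z^2 + x^2*y^2*z + y^4*z + y^2*z^3 + x*y*z^2 - x^2*z - 4*y^2*z - z^3 - x*y + 3*z
next, trace(b^3 a^-1 b a b^-1 a^-1) = trace(b a b^-1 a^-1 b^3) trace(a) - trace(b a b^-1 a^-1 b^3 a)   [inverse elimination on a] = -x^2*y^4*z + x^3*y^3 + x*y^5 + 2*x*y^3*z^2 + x^2*y^2*z - y^4*z - y^2*z^3 - 2*x^3*y - 5*x*y^3 - 3*x*y*z^2 + x^2*z + 4*y^2*z + z^3 + 6*x*y - 3*z

-x^2*y^4*z + x^3*y^3 + x*y^5 + 2*x*y^3*z^2 + x^2*y^2*z - y^4*z - y^2*z^3 - 2*x^3*y - 5*x*y^3 - 3*x*y*z^2 + x^2*z + 4*y^2*z + z^3 + 6*x*y - 3*z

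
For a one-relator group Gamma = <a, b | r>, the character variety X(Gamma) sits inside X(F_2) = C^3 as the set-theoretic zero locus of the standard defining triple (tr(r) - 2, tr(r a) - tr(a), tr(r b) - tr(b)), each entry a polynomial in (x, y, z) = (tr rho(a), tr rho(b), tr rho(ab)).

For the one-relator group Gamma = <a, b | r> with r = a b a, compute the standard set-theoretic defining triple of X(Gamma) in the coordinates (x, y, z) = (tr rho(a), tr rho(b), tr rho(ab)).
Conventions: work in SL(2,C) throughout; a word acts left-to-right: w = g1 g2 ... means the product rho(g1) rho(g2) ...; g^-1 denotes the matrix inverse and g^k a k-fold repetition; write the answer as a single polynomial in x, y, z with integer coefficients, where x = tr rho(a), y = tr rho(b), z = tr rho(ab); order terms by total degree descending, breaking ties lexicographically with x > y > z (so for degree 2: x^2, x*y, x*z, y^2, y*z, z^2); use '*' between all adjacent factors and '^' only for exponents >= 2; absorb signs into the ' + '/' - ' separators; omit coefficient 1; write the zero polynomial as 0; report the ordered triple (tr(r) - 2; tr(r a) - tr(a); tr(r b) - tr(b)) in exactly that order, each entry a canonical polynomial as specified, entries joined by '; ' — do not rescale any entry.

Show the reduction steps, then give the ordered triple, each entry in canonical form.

x*z - y - 2; x^2*z - x*y - x - z; z^2 - y - 2

so trace(a b a) = trace(a) * trace(b a) - trace(b) = x*z - y
so trace(a b a^2) = trace(a) * trace(a b a) - trace(a b)  (reduce the a square) = x^2*z - x*y - z
trace(a b a b) = trace(a b) * trace(a b) - trace(1)  (split on a) = z^2 - 2
assemble the triple (trace(r) - 2; trace(r a) - x; trace(r b) - y)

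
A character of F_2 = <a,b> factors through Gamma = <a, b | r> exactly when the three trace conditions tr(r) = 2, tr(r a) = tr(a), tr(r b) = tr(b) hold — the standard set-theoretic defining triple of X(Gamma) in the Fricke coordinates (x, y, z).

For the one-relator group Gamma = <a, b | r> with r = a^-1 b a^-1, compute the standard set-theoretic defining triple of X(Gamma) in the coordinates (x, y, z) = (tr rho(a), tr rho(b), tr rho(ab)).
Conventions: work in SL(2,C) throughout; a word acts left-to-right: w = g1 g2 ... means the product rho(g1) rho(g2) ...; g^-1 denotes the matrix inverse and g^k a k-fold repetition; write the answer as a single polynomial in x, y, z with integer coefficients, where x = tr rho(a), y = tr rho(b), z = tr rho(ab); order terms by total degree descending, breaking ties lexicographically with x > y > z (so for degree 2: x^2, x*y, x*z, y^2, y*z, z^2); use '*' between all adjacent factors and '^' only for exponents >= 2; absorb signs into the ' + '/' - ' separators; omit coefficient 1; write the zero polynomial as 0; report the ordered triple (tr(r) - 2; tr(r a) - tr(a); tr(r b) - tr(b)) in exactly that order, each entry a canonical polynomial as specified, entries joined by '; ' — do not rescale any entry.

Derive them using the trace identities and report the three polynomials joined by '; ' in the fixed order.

tr(b a^-1) = tr(b) tr(a) - tr(b a)  (eliminate a^-1) = x*y - z
tr(a^-1 b a^-1) = tr(b a^-1) tr(a) - tr(b)  (eliminate a^-1) = x^2*y - x*z - y
tr(b^2) = tr(b) tr(b) - tr(1)   [square of b] = y^2 - 2
tr(b^2 a) = tr(b) tr(a b) - tr(a)   [square of b] = y*z - x
tr(b a^-1 b) = tr(b^2) tr(a) - tr(b^2 a)   [inverse elimination on a] = x*y^2 - y*z - x
tr(b a b a) = tr(b a) tr(b a) - tr(1)   [split at a repeated b] = z^2 - 2
apply: tr(b a^-1 b a) = tr(b a b) tr(a) - tr(b a b a)   [inverse elimination on a] = x*y*z - x^2 - z^2 + 2
tr(a^-1 b a^-1 b) = tr(b a^-1 b) tr(a) - tr(b a^-1 b a)   [inverse elimination on a] = x^2*y^2 - 2*x*y*z + z^2 - 2
assemble the triple (tr(r) - 2; tr(r a) - x; tr(r b) - y)

x^2*y - x*z - y - 2; x*y - x - z; x^2*y^2 - 2*x*y*z + z^2 - y - 2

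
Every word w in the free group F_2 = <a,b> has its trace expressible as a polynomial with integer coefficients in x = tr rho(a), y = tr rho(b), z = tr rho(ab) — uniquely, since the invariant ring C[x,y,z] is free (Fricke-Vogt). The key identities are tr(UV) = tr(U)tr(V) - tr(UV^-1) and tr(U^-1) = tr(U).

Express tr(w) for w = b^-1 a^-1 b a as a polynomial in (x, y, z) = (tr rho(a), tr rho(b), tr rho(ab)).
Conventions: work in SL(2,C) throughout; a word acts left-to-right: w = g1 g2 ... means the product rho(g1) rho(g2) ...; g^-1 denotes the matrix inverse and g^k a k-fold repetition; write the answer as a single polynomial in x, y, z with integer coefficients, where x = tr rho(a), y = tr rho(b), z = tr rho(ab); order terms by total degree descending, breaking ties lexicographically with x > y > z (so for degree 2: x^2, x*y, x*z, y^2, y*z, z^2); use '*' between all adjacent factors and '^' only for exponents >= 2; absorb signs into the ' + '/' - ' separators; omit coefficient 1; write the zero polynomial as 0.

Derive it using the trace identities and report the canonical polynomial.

-x*y*z + x^2 + y^2 + z^2 - 2

and tr(a b a) = tr(a) tr(b a) - tr(b)  (reduce the a square) = x*z - y
next, tr(a b a b) = tr(b a) tr(b a) - tr(1)  (split on b) = z^2 - 2
tr(b a b^-1 a) = tr(a b a) tr(b) - tr(a b a b)  (eliminate b^-1) = x*y*z - y^2 - z^2 + 2
and tr(b^-1 a^-1 b a) = tr(b a b^-1) tr(a) - tr(b a b^-1 a)  (eliminate a^-1) = -x*y*z + x^2 + y^2 + z^2 - 2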